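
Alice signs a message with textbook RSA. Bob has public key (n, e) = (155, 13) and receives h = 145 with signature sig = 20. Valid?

sig^2 ≡ 20^2 = 400 ≡ 90
sig^4 ≡ 90^2 = 8100 ≡ 40
sig^8 ≡ 40^2 = 1600 ≡ 50
13 = 8 + 4 + 1, so sig^13 ≡ 50·40·20 ≡ 10 (mod 155)
10 ≠ 145, so verification fails.

no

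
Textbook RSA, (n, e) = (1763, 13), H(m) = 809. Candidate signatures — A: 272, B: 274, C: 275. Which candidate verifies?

Candidate A: 272^13 mod 1763 = 240
Candidate B: 274^13 mod 1763 = 809
  → matches H(m) = 809
Candidate C: 275^13 mod 1763 = 1217

B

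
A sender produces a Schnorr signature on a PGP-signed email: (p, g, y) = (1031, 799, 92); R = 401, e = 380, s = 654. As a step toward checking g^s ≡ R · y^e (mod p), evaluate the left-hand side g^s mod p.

460

799^2 = 638401 ≡ 212
799^4 ≡ 212^2 = 44944 ≡ 611
799^8 ≡ 611^2 = 373321 ≡ 99
799^16 ≡ 99^2 = 9801 ≡ 522
799^32 ≡ 522^2 = 272484 ≡ 300
799^64 ≡ 300^2 = 90000 ≡ 303
799^128 ≡ 303^2 = 91809 ≡ 50
799^256 ≡ 50^2 = 2500 ≡ 438
799^512 ≡ 438^2 = 191844 ≡ 78
654 = 512 + 128 + 8 + 4 + 2, so 799^654 ≡ 78·50·99·611·212 ≡ 460 (mod 1031)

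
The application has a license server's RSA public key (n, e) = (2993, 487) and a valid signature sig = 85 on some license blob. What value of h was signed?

Squares mod 2993: sig^1≡85, sig^2≡1239, sig^4≡2705, sig^8≡2133, sig^16≡329, sig^32≡493, sig^64≡616, sig^128≡2338, sig^256≡1026
487 = 256 + 128 + 64 + 32 + 4 + 2 + 1, so sig^487 ≡ 1026·2338·616·493·2705·1239·85 ≡ 2105 (mod 2993)

2105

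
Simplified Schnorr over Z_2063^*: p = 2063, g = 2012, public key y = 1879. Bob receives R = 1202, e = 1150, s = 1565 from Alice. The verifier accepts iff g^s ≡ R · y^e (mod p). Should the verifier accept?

reject

g^s mod p:
2012^2 = 4048144 ≡ 538
2012^4 ≡ 538^2 = 289444 ≡ 624
2012^8 ≡ 624^2 = 389376 ≡ 1532
2012^16 ≡ 1532^2 = 2347024 ≡ 1393
2012^32 ≡ 1393^2 = 1940449 ≡ 1229
2012^64 ≡ 1229^2 = 1510441 ≡ 325
2012^128 ≡ 325^2 = 105625 ≡ 412
2012^256 ≡ 412^2 = 169744 ≡ 578
2012^512 ≡ 578^2 = 334084 ≡ 1941
2012^1024 ≡ 1941^2 = 3767481 ≡ 443
1565 = 1024 + 512 + 16 + 8 + 4 + 1, so 2012^1565 ≡ 443·1941·1393·1532·624·2012 ≡ 1230 (mod 2063)
R · y^e mod p:
1879^2 = 3530641 ≡ 848
1879^4 ≡ 848^2 = 719104 ≡ 1180
1879^8 ≡ 1180^2 = 1392400 ≡ 1938
1879^16 ≡ 1938^2 = 3755844 ≡ 1184
1879^32 ≡ 1184^2 = 1401856 ≡ 1079
1879^64 ≡ 1079^2 = 1164241 ≡ 709
1879^128 ≡ 709^2 = 502681 ≡ 1372
1879^256 ≡ 1372^2 = 1882384 ≡ 928
1879^512 ≡ 928^2 = 861184 ≡ 913
1879^1024 ≡ 913^2 = 833569 ≡ 117
1150 = 1024 + 64 + 32 + 16 + 8 + 4 + 2, so 1879^1150 ≡ 117·709·1079·1184·1938·1180·848 ≡ 1503 (mod 2063)
1202·1503 = 1806606 ≡ 1481 (mod 2063)
1230 ≠ 1481; the check fails.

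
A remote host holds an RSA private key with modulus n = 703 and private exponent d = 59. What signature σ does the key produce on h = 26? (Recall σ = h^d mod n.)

h^2 ≡ 26^2 = 676
h^4 ≡ 676^2 = 456976 ≡ 26
h^8 ≡ 26^2 = 676
h^16 ≡ 676^2 = 456976 ≡ 26
h^32 ≡ 26^2 = 676
59 = 32 + 16 + 8 + 2 + 1, so h^59 ≡ 676·26·676·676·26 ≡ 676 (mod 703)

676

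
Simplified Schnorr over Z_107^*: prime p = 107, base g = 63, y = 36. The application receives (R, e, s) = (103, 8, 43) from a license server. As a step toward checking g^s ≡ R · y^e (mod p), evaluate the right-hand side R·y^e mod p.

Squares mod 107: 36^1≡36, 36^2≡12, 36^4≡37, 36^8≡85
36^8 ≡ 85 (mod 107)
R · y^e ≡ 103·85 = 8755 ≡ 88 (mod 107)

88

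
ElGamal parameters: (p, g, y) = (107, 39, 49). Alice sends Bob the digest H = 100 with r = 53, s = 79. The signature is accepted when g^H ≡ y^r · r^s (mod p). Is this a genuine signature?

Left side g^H mod p:
39^2 = 1521 ≡ 23
39^4 ≡ 23^2 = 529 ≡ 101
39^8 ≡ 101^2 = 10201 ≡ 36
39^16 ≡ 36^2 = 1296 ≡ 12
39^32 ≡ 12^2 = 144 ≡ 37
39^64 ≡ 37^2 = 1369 ≡ 85
100 = 64 + 32 + 4, so 39^100 ≡ 85·37·101 ≡ 69 (mod 107)
Right side y^r · r^s mod p:
49^2 = 2401 ≡ 47
49^4 ≡ 47^2 = 2209 ≡ 69
49^8 ≡ 69^2 = 4761 ≡ 53
49^16 ≡ 53^2 = 2809 ≡ 27
49^32 ≡ 27^2 = 729 ≡ 87
53 = 32 + 16 + 4 + 1, so 49^53 ≡ 87·27·69·49 ≡ 1 (mod 107)
53^2 = 2809 ≡ 27
53^4 ≡ 27^2 = 729 ≡ 87
53^8 ≡ 87^2 = 7569 ≡ 79
53^16 ≡ 79^2 = 6241 ≡ 35
53^32 ≡ 35^2 = 1225 ≡ 48
53^64 ≡ 48^2 = 2304 ≡ 57
79 = 64 + 8 + 4 + 2 + 1, so 53^79 ≡ 57·79·87·27·53 ≡ 76 (mod 107)
1·76 = 76 ≡ 76 (mod 107)
69 ≠ 76, so verification fails.

forged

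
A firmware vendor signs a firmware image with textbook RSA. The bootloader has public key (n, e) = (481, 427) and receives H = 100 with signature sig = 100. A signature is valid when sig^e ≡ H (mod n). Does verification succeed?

passes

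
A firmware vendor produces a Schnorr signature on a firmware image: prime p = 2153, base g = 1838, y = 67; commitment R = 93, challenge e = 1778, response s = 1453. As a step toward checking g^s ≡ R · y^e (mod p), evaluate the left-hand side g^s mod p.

1838^2 = 3378244 ≡ 187
1838^4 ≡ 187^2 = 34969 ≡ 521
1838^8 ≡ 521^2 = 271441 ≡ 163
1838^16 ≡ 163^2 = 26569 ≡ 733
1838^32 ≡ 733^2 = 537289 ≡ 1192
1838^64 ≡ 1192^2 = 1420864 ≡ 2037
1838^128 ≡ 2037^2 = 4149369 ≡ 538
1838^256 ≡ 538^2 = 289444 ≡ 942
1838^512 ≡ 942^2 = 887364 ≡ 328
1838^1024 ≡ 328^2 = 107584 ≡ 2087
1453 = 1024 + 256 + 128 + 32 + 8 + 4 + 1, so 1838^1453 ≡ 2087·942·538·1192·163·521·1838 ≡ 1863 (mod 2153)

1863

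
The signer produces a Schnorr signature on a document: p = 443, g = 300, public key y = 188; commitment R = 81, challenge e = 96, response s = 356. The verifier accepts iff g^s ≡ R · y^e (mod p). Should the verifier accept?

accept

g^s mod p:
300^2 = 90000 ≡ 71
300^4 ≡ 71^2 = 5041 ≡ 168
300^8 ≡ 168^2 = 28224 ≡ 315
300^16 ≡ 315^2 = 99225 ≡ 436
300^32 ≡ 436^2 = 190096 ≡ 49
300^64 ≡ 49^2 = 2401 ≡ 186
300^128 ≡ 186^2 = 34596 ≡ 42
300^256 ≡ 42^2 = 1764 ≡ 435
356 = 256 + 64 + 32 + 4, so 300^356 ≡ 435·186·49·168 ≡ 177 (mod 443)
R · y^e mod p:
188^2 = 35344 ≡ 347
188^4 ≡ 347^2 = 120409 ≡ 356
188^8 ≡ 356^2 = 126736 ≡ 38
188^16 ≡ 38^2 = 1444 ≡ 115
188^32 ≡ 115^2 = 13225 ≡ 378
188^64 ≡ 378^2 = 142884 ≡ 238
96 = 64 + 32, so 188^96 ≡ 238·378 ≡ 35 (mod 443)
81·35 = 2835 ≡ 177 (mod 443)
177 ≡ 177 (mod 443); signature holds.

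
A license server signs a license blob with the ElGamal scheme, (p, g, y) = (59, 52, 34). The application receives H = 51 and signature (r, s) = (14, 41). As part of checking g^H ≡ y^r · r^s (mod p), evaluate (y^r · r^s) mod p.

34^2 = 1156 ≡ 35
34^4 ≡ 35^2 = 1225 ≡ 45
34^8 ≡ 45^2 = 2025 ≡ 19
14 = 8 + 4 + 2, so 34^14 ≡ 19·45·35 ≡ 12 (mod 59)
14^2 = 196 ≡ 19
14^4 ≡ 19^2 = 361 ≡ 7
14^8 ≡ 7^2 = 49
14^16 ≡ 49^2 = 2401 ≡ 41
14^32 ≡ 41^2 = 1681 ≡ 29
41 = 32 + 8 + 1, so 14^41 ≡ 29·49·14 ≡ 11 (mod 59)
y^r · r^s ≡ 12·11 = 132 ≡ 14 (mod 59)

14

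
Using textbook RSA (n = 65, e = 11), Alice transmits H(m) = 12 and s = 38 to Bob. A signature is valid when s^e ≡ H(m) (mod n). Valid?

yes

Squares mod 65: s^1≡38, s^2≡14, s^4≡1, s^8≡1
11 = 8 + 2 + 1, so s^11 ≡ 1·14·38 ≡ 12 (mod 65)
12 = H(m), so the signature checks out.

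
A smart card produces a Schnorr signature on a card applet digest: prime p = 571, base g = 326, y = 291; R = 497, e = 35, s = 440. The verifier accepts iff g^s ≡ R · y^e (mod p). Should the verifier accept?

g^s mod p:
326^440 mod 571 = 396
R · y^e mod p:
291^35 mod 571 = 47
497·47 = 23359 ≡ 519 (mod 571)
396 ≠ 519; the check fails.

reject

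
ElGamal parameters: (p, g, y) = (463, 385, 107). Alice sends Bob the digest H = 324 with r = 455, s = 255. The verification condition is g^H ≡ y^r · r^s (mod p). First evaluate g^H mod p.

313

385^2 = 148225 ≡ 65
385^4 ≡ 65^2 = 4225 ≡ 58
385^8 ≡ 58^2 = 3364 ≡ 123
385^16 ≡ 123^2 = 15129 ≡ 313
385^32 ≡ 313^2 = 97969 ≡ 276
385^64 ≡ 276^2 = 76176 ≡ 244
385^128 ≡ 244^2 = 59536 ≡ 272
385^256 ≡ 272^2 = 73984 ≡ 367
324 = 256 + 64 + 4, so 385^324 ≡ 367·244·58 ≡ 313 (mod 463)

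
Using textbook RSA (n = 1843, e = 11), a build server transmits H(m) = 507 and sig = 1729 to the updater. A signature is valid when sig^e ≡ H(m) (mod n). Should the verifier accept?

sig^11 mod 1843 = 1805
1805 ≠ 507, so verification fails.

reject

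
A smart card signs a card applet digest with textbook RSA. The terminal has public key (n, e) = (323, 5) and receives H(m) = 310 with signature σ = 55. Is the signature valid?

σ^2 ≡ 55^2 = 3025 ≡ 118
σ^4 ≡ 118^2 = 13924 ≡ 35
5 = 4 + 1, so σ^5 ≡ 35·55 ≡ 310 (mod 323)
σ^5 mod 323 = 310 matches H(m).

valid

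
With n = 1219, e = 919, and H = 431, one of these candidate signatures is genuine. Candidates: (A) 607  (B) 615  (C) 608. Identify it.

C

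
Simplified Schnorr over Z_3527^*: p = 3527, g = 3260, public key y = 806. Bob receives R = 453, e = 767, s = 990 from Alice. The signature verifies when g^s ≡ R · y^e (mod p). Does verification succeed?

fails

g^s mod p:
3260^2 = 10627600 ≡ 749
3260^4 ≡ 749^2 = 561001 ≡ 208
3260^8 ≡ 208^2 = 43264 ≡ 940
3260^16 ≡ 940^2 = 883600 ≡ 1850
3260^32 ≡ 1850^2 = 3422500 ≡ 1310
3260^64 ≡ 1310^2 = 1716100 ≡ 1978
3260^128 ≡ 1978^2 = 3912484 ≡ 1041
3260^256 ≡ 1041^2 = 1083681 ≡ 892
3260^512 ≡ 892^2 = 795664 ≡ 2089
990 = 512 + 256 + 128 + 64 + 16 + 8 + 4 + 2, so 3260^990 ≡ 2089·892·1041·1978·1850·940·208·749 ≡ 1930 (mod 3527)
R · y^e mod p:
806^2 = 649636 ≡ 668
806^4 ≡ 668^2 = 446224 ≡ 1822
806^8 ≡ 1822^2 = 3319684 ≡ 777
806^16 ≡ 777^2 = 603729 ≡ 612
806^32 ≡ 612^2 = 374544 ≡ 682
806^64 ≡ 682^2 = 465124 ≡ 3087
806^128 ≡ 3087^2 = 9529569 ≡ 3142
806^256 ≡ 3142^2 = 9872164 ≡ 91
806^512 ≡ 91^2 = 8281 ≡ 1227
767 = 512 + 128 + 64 + 32 + 16 + 8 + 4 + 2 + 1, so 806^767 ≡ 1227·3142·3087·682·612·777·1822·668·806 ≡ 2926 (mod 3527)
453·2926 = 1325478 ≡ 2853 (mod 3527)
1930 ≠ 2853; the check fails.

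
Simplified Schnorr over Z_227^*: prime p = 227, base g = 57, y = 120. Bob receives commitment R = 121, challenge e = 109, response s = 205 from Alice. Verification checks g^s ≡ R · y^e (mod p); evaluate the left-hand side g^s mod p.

213

57^2 = 3249 ≡ 71
57^4 ≡ 71^2 = 5041 ≡ 47
57^8 ≡ 47^2 = 2209 ≡ 166
57^16 ≡ 166^2 = 27556 ≡ 89
57^32 ≡ 89^2 = 7921 ≡ 203
57^64 ≡ 203^2 = 41209 ≡ 122
57^128 ≡ 122^2 = 14884 ≡ 129
205 = 128 + 64 + 8 + 4 + 1, so 57^205 ≡ 129·122·166·47·57 ≡ 213 (mod 227)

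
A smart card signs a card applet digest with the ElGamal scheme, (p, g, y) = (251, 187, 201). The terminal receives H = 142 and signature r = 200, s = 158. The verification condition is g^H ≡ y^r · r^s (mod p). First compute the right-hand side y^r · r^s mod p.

201^2 = 40401 ≡ 241
201^4 ≡ 241^2 = 58081 ≡ 100
201^8 ≡ 100^2 = 10000 ≡ 211
201^16 ≡ 211^2 = 44521 ≡ 94
201^32 ≡ 94^2 = 8836 ≡ 51
201^64 ≡ 51^2 = 2601 ≡ 91
201^128 ≡ 91^2 = 8281 ≡ 249
200 = 128 + 64 + 8, so 201^200 ≡ 249·91·211 ≡ 1 (mod 251)
200^2 = 40000 ≡ 91
200^4 ≡ 91^2 = 8281 ≡ 249
200^8 ≡ 249^2 = 62001 ≡ 4
200^16 ≡ 4^2 = 16
200^32 ≡ 16^2 = 256 ≡ 5
200^64 ≡ 5^2 = 25
200^128 ≡ 25^2 = 625 ≡ 123
158 = 128 + 16 + 8 + 4 + 2, so 200^158 ≡ 123·16·4·249·91 ≡ 4 (mod 251)
y^r · r^s ≡ 1·4 = 4 ≡ 4 (mod 251)

4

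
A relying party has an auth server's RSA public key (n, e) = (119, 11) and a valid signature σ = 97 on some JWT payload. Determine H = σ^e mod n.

σ^2 ≡ 97^2 = 9409 ≡ 8
σ^4 ≡ 8^2 = 64
σ^8 ≡ 64^2 = 4096 ≡ 50
11 = 8 + 2 + 1, so σ^11 ≡ 50·8·97 ≡ 6 (mod 119)

6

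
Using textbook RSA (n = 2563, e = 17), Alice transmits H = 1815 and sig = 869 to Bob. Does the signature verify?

does not verify

Squares mod 2563: sig^1≡869, sig^2≡1639, sig^4≡297, sig^8≡1067, sig^16≡517
17 = 16 + 1, so sig^17 ≡ 517·869 ≡ 748 (mod 2563)
748 ≠ 1815, so verification fails.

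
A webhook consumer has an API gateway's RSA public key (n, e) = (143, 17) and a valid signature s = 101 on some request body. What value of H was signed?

95

s^2 ≡ 101^2 = 10201 ≡ 48
s^4 ≡ 48^2 = 2304 ≡ 16
s^8 ≡ 16^2 = 256 ≡ 113
s^16 ≡ 113^2 = 12769 ≡ 42
17 = 16 + 1, so s^17 ≡ 42·101 ≡ 95 (mod 143)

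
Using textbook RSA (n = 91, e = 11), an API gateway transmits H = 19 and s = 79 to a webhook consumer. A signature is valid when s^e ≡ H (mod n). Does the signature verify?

does not verify

s^2 ≡ 79^2 = 6241 ≡ 53
s^4 ≡ 53^2 = 2809 ≡ 79
s^8 ≡ 79^2 = 6241 ≡ 53
11 = 8 + 2 + 1, so s^11 ≡ 53·53·79 ≡ 53 (mod 91)
s^11 mod 91 = 53, but H = 19.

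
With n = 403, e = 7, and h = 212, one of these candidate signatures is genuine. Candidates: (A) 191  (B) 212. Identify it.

B

Candidate A: 191^2 = 36481 ≡ 211; 191^4 ≡ 211^2 = 44521 ≡ 191; 7 = 4 + 2 + 1, so 191^7 ≡ 191·211·191 ≡ 191 (mod 403)
Candidate B: 212^2 = 44944 ≡ 211; 212^4 ≡ 211^2 = 44521 ≡ 191; 7 = 4 + 2 + 1, so 212^7 ≡ 191·211·212 ≡ 212 (mod 403)
  → matches h = 212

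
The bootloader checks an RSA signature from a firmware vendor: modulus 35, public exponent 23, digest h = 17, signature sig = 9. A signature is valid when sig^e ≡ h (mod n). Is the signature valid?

invalid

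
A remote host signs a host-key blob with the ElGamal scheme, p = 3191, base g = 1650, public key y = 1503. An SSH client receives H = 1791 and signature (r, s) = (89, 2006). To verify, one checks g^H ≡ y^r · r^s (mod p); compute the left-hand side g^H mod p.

2932

1650^1791 mod 3191 = 2932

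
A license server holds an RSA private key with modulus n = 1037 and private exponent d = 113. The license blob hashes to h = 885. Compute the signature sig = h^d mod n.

Squares mod 1037: h^1≡885, h^2≡290, h^4≡103, h^8≡239, h^16≡86, h^32≡137, h^64≡103
113 = 64 + 32 + 16 + 1, so h^113 ≡ 103·137·86·885 ≡ 494 (mod 1037)

494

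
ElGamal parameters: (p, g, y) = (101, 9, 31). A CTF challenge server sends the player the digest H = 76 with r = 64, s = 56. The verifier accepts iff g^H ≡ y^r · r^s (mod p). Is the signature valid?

Left side g^H mod p:
9^2 = 81
9^4 ≡ 81^2 = 6561 ≡ 97
9^8 ≡ 97^2 = 9409 ≡ 16
9^16 ≡ 16^2 = 256 ≡ 54
9^32 ≡ 54^2 = 2916 ≡ 88
9^64 ≡ 88^2 = 7744 ≡ 68
76 = 64 + 8 + 4, so 9^76 ≡ 68·16·97 ≡ 92 (mod 101)
Right side y^r · r^s mod p:
31^2 = 961 ≡ 52
31^4 ≡ 52^2 = 2704 ≡ 78
31^8 ≡ 78^2 = 6084 ≡ 24
31^16 ≡ 24^2 = 576 ≡ 71
31^32 ≡ 71^2 = 5041 ≡ 92
31^64 ≡ 92^2 = 8464 ≡ 81
64^2 = 4096 ≡ 56
64^4 ≡ 56^2 = 3136 ≡ 5
64^8 ≡ 5^2 = 25
64^16 ≡ 25^2 = 625 ≡ 19
64^32 ≡ 19^2 = 361 ≡ 58
56 = 32 + 16 + 8, so 64^56 ≡ 58·19·25 ≡ 78 (mod 101)
81·78 = 6318 ≡ 56 (mod 101)
92 ≠ 56, so verification fails.

invalid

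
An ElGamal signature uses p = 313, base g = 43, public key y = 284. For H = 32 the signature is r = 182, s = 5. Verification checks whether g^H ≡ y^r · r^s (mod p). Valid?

Left side g^H mod p:
Squares mod 313: 43^1≡43, 43^2≡284, 43^4≡215, 43^8≡214, 43^16≡98, 43^32≡214
43^32 ≡ 214 (mod 313)
Right side y^r · r^s mod p:
Squares mod 313: 284^1≡284, 284^2≡215, 284^4≡214, 284^8≡98, 284^16≡214, 284^32≡98, 284^64≡214, 284^128≡98
182 = 128 + 32 + 16 + 4 + 2, so 284^182 ≡ 98·98·214·214·215 ≡ 215 (mod 313)
Squares mod 313: 182^1≡182, 182^2≡259, 182^4≡99
5 = 4 + 1, so 182^5 ≡ 99·182 ≡ 177 (mod 313)
215·177 = 38055 ≡ 182 (mod 313)
214 ≠ 182, so verification fails.

no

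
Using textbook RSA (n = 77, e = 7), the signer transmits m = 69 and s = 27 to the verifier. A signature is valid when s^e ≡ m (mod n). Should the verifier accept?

s^2 ≡ 27^2 = 729 ≡ 36
s^4 ≡ 36^2 = 1296 ≡ 64
7 = 4 + 2 + 1, so s^7 ≡ 64·36·27 ≡ 69 (mod 77)
Since 69 equals the digest 69, verification succeeds.

accept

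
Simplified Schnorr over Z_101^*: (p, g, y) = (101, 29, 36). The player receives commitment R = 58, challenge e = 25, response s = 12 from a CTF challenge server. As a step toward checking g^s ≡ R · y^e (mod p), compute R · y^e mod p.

58

36^25 mod 101 = 1
R · y^e ≡ 58·1 = 58 ≡ 58 (mod 101)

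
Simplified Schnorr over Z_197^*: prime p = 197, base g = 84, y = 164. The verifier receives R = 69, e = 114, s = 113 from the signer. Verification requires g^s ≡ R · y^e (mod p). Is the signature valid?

g^s mod p:
84^2 = 7056 ≡ 161
84^4 ≡ 161^2 = 25921 ≡ 114
84^8 ≡ 114^2 = 12996 ≡ 191
84^16 ≡ 191^2 = 36481 ≡ 36
84^32 ≡ 36^2 = 1296 ≡ 114
84^64 ≡ 114^2 = 12996 ≡ 191
113 = 64 + 32 + 16 + 1, so 84^113 ≡ 191·114·36·84 ≡ 84 (mod 197)
R · y^e mod p:
164^2 = 26896 ≡ 104
164^4 ≡ 104^2 = 10816 ≡ 178
164^8 ≡ 178^2 = 31684 ≡ 164
164^16 ≡ 164^2 = 26896 ≡ 104
164^32 ≡ 104^2 = 10816 ≡ 178
164^64 ≡ 178^2 = 31684 ≡ 164
114 = 64 + 32 + 16 + 2, so 164^114 ≡ 164·178·104·104 ≡ 104 (mod 197)
69·104 = 7176 ≡ 84 (mod 197)
84 ≡ 84 (mod 197); signature holds.

valid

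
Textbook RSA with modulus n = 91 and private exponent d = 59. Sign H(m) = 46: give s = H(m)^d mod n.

Squares mod 91: (H(m))^1≡46, (H(m))^2≡23, (H(m))^4≡74, (H(m))^8≡16, (H(m))^16≡74, (H(m))^32≡16
59 = 32 + 16 + 8 + 2 + 1, so (H(m))^59 ≡ 16·74·16·23·46 ≡ 2 (mod 91)

2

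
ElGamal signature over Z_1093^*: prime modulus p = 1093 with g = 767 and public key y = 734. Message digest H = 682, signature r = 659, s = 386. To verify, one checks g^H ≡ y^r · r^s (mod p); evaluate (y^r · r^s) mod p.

183

734^659 mod 1093 = 69
659^386 mod 1093 = 763
y^r · r^s ≡ 69·763 = 52647 ≡ 183 (mod 1093)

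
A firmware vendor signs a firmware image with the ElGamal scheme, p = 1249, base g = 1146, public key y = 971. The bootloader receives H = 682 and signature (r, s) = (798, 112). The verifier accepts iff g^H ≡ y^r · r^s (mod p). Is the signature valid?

invalid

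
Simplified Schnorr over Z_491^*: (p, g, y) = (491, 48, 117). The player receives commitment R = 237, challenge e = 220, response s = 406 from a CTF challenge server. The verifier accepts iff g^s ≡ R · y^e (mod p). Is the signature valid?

valid

g^s mod p:
48^2 = 2304 ≡ 340
48^4 ≡ 340^2 = 115600 ≡ 215
48^8 ≡ 215^2 = 46225 ≡ 71
48^16 ≡ 71^2 = 5041 ≡ 131
48^32 ≡ 131^2 = 17161 ≡ 467
48^64 ≡ 467^2 = 218089 ≡ 85
48^128 ≡ 85^2 = 7225 ≡ 351
48^256 ≡ 351^2 = 123201 ≡ 451
406 = 256 + 128 + 16 + 4 + 2, so 48^406 ≡ 451·351·131·215·340 ≡ 232 (mod 491)
R · y^e mod p:
117^2 = 13689 ≡ 432
117^4 ≡ 432^2 = 186624 ≡ 44
117^8 ≡ 44^2 = 1936 ≡ 463
117^16 ≡ 463^2 = 214369 ≡ 293
117^32 ≡ 293^2 = 85849 ≡ 415
117^64 ≡ 415^2 = 172225 ≡ 375
117^128 ≡ 375^2 = 140625 ≡ 199
220 = 128 + 64 + 16 + 8 + 4, so 117^220 ≡ 199·375·293·463·44 ≡ 146 (mod 491)
237·146 = 34602 ≡ 232 (mod 491)
232 ≡ 232 (mod 491); signature holds.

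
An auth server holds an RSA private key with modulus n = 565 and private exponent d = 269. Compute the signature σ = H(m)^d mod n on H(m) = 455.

55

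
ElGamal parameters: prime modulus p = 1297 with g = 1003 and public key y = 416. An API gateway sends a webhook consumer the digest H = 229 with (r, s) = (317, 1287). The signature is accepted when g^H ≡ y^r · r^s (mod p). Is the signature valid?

Left side g^H mod p:
1003^229 mod 1297 = 689
Right side y^r · r^s mod p:
416^317 mod 1297 = 1171
317^1287 mod 1297 = 498
1171·498 = 583158 ≡ 805 (mod 1297)
689 ≠ 805, so verification fails.

invalid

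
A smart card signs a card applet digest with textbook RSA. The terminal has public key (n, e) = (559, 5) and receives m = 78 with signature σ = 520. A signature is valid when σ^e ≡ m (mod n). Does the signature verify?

σ^2 ≡ 520^2 = 270400 ≡ 403
σ^4 ≡ 403^2 = 162409 ≡ 299
5 = 4 + 1, so σ^5 ≡ 299·520 ≡ 78 (mod 559)
78 = m, so the signature checks out.

verifies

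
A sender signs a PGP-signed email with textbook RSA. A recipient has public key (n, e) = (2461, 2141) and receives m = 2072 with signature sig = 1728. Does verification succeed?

Squares mod 2461: sig^1≡1728, sig^2≡791, sig^4≡587, sig^8≡29, sig^16≡841, sig^32≡974, sig^64≡1191, sig^128≡945, sig^256≡2143, sig^512≡223, sig^1024≡509, sig^2048≡676
2141 = 2048 + 64 + 16 + 8 + 4 + 1, so sig^2141 ≡ 676·1191·841·29·587·1728 ≡ 2072 (mod 2461)
2072 = m, so the signature checks out.

passes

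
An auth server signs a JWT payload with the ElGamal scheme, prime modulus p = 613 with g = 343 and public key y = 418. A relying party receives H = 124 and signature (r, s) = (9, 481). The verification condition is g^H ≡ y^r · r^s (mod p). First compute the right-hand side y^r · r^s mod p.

9

418^9 mod 613 = 546
9^481 mod 613 = 192
y^r · r^s ≡ 546·192 = 104832 ≡ 9 (mod 613)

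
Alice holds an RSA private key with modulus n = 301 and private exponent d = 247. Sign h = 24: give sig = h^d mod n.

h^2 ≡ 24^2 = 576 ≡ 275
h^4 ≡ 275^2 = 75625 ≡ 74
h^8 ≡ 74^2 = 5476 ≡ 58
h^16 ≡ 58^2 = 3364 ≡ 53
h^32 ≡ 53^2 = 2809 ≡ 100
h^64 ≡ 100^2 = 10000 ≡ 67
h^128 ≡ 67^2 = 4489 ≡ 275
247 = 128 + 64 + 32 + 16 + 4 + 2 + 1, so h^247 ≡ 275·67·100·53·74·275·24 ≡ 10 (mod 301)

10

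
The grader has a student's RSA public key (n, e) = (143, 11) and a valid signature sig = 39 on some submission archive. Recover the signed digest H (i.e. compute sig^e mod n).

39

Squares mod 143: sig^1≡39, sig^2≡91, sig^4≡130, sig^8≡26
11 = 8 + 2 + 1, so sig^11 ≡ 26·91·39 ≡ 39 (mod 143)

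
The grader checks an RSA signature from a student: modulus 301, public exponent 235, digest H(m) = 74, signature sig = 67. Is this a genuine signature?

sig^2 ≡ 67^2 = 4489 ≡ 275
sig^4 ≡ 275^2 = 75625 ≡ 74
sig^8 ≡ 74^2 = 5476 ≡ 58
sig^16 ≡ 58^2 = 3364 ≡ 53
sig^32 ≡ 53^2 = 2809 ≡ 100
sig^64 ≡ 100^2 = 10000 ≡ 67
sig^128 ≡ 67^2 = 4489 ≡ 275
235 = 128 + 64 + 32 + 8 + 2 + 1, so sig^235 ≡ 275·67·100·58·275·67 ≡ 74 (mod 301)
74 = H(m), so the signature checks out.

genuine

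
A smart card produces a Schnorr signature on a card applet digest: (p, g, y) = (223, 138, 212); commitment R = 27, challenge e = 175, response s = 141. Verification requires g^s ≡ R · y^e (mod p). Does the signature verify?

does not verify

g^s mod p:
138^2 = 19044 ≡ 89
138^4 ≡ 89^2 = 7921 ≡ 116
138^8 ≡ 116^2 = 13456 ≡ 76
138^16 ≡ 76^2 = 5776 ≡ 201
138^32 ≡ 201^2 = 40401 ≡ 38
138^64 ≡ 38^2 = 1444 ≡ 106
138^128 ≡ 106^2 = 11236 ≡ 86
141 = 128 + 8 + 4 + 1, so 138^141 ≡ 86·76·116·138 ≡ 33 (mod 223)
R · y^e mod p:
212^2 = 44944 ≡ 121
212^4 ≡ 121^2 = 14641 ≡ 146
212^8 ≡ 146^2 = 21316 ≡ 131
212^16 ≡ 131^2 = 17161 ≡ 213
212^32 ≡ 213^2 = 45369 ≡ 100
212^64 ≡ 100^2 = 10000 ≡ 188
212^128 ≡ 188^2 = 35344 ≡ 110
175 = 128 + 32 + 8 + 4 + 2 + 1, so 212^175 ≡ 110·100·131·146·121·212 ≡ 188 (mod 223)
27·188 = 5076 ≡ 170 (mod 223)
33 ≠ 170; the check fails.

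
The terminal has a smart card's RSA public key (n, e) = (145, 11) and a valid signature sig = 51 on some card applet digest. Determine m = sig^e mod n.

sig^11 mod 145 = 6

6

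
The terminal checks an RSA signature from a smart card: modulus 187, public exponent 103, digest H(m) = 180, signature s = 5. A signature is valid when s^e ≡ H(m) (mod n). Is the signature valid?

Squares mod 187: s^1≡5, s^2≡25, s^4≡64, s^8≡169, s^16≡137, s^32≡69, s^64≡86
103 = 64 + 32 + 4 + 2 + 1, so s^103 ≡ 86·69·64·25·5 ≡ 180 (mod 187)
s^103 mod 187 = 180 matches H(m).

valid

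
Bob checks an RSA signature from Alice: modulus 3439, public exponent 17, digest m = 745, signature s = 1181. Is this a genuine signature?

forged

s^2 ≡ 1181^2 = 1394761 ≡ 1966
s^4 ≡ 1966^2 = 3865156 ≡ 3159
s^8 ≡ 3159^2 = 9979281 ≡ 2742
s^16 ≡ 2742^2 = 7518564 ≡ 910
17 = 16 + 1, so s^17 ≡ 910·1181 ≡ 1742 (mod 3439)
s^17 mod 3439 = 1742, but m = 745.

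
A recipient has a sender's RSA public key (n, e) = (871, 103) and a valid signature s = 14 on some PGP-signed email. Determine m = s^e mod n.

92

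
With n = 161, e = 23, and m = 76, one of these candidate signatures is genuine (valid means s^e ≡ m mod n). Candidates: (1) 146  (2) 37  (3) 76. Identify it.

Candidate 1: Squares mod 161: 146^1≡146, 146^2≡64, 146^4≡71, 146^8≡50, 146^16≡85; 23 = 16 + 4 + 2 + 1, so 146^23 ≡ 85·71·64·146 ≡ 146 (mod 161)
Candidate 2: Squares mod 161: 37^1≡37, 37^2≡81, 37^4≡121, 37^8≡151, 37^16≡100; 23 = 16 + 4 + 2 + 1, so 37^23 ≡ 100·121·81·37 ≡ 60 (mod 161)
Candidate 3: Squares mod 161: 76^1≡76, 76^2≡141, 76^4≡78, 76^8≡127, 76^16≡29; 23 = 16 + 4 + 2 + 1, so 76^23 ≡ 29·78·141·76 ≡ 76 (mod 161)
  → matches m = 76

3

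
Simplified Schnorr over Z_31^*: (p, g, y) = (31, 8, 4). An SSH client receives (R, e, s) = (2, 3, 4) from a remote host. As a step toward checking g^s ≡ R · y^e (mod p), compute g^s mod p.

4

8^4 mod 31 = 4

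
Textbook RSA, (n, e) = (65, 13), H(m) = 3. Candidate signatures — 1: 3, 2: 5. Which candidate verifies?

1

Candidate 1: Squares mod 65: 3^1≡3, 3^2≡9, 3^4≡16, 3^8≡61; 13 = 8 + 4 + 1, so 3^13 ≡ 61·16·3 ≡ 3 (mod 65)
  → matches H(m) = 3
Candidate 2: Squares mod 65: 5^1≡5, 5^2≡25, 5^4≡40, 5^8≡40; 13 = 8 + 4 + 1, so 5^13 ≡ 40·40·5 ≡ 5 (mod 65)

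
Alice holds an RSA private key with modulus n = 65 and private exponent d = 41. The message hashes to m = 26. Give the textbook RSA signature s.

m^2 ≡ 26^2 = 676 ≡ 26
m^4 ≡ 26^2 = 676 ≡ 26
m^8 ≡ 26^2 = 676 ≡ 26
m^16 ≡ 26^2 = 676 ≡ 26
m^32 ≡ 26^2 = 676 ≡ 26
41 = 32 + 8 + 1, so m^41 ≡ 26·26·26 ≡ 26 (mod 65)

26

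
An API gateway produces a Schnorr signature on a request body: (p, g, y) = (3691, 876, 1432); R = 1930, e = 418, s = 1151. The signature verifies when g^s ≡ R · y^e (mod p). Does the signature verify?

g^s mod p:
876^2 = 767376 ≡ 3339
876^4 ≡ 3339^2 = 11148921 ≡ 2101
876^8 ≡ 2101^2 = 4414201 ≡ 3456
876^16 ≡ 3456^2 = 11943936 ≡ 3551
876^32 ≡ 3551^2 = 12609601 ≡ 1145
876^64 ≡ 1145^2 = 1311025 ≡ 720
876^128 ≡ 720^2 = 518400 ≡ 1660
876^256 ≡ 1660^2 = 2755600 ≡ 2114
876^512 ≡ 2114^2 = 4468996 ≡ 2886
876^1024 ≡ 2886^2 = 8328996 ≡ 2100
1151 = 1024 + 64 + 32 + 16 + 8 + 4 + 2 + 1, so 876^1151 ≡ 2100·720·1145·3551·3456·2101·3339·876 ≡ 1148 (mod 3691)
R · y^e mod p:
1432^2 = 2050624 ≡ 2119
1432^4 ≡ 2119^2 = 4490161 ≡ 1905
1432^8 ≡ 1905^2 = 3629025 ≡ 772
1432^16 ≡ 772^2 = 595984 ≡ 1733
1432^32 ≡ 1733^2 = 3003289 ≡ 2506
1432^64 ≡ 2506^2 = 6280036 ≡ 1645
1432^128 ≡ 1645^2 = 2706025 ≡ 522
1432^256 ≡ 522^2 = 272484 ≡ 3041
418 = 256 + 128 + 32 + 2, so 1432^418 ≡ 3041·522·2506·2119 ≡ 1324 (mod 3691)
1930·1324 = 2555320 ≡ 1148 (mod 3691)
1148 ≡ 1148 (mod 3691); signature holds.

verifies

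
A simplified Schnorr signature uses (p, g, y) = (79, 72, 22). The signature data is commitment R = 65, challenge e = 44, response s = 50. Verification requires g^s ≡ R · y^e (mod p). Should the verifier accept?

reject

g^s mod p:
Squares mod 79: 72^1≡72, 72^2≡49, 72^4≡31, 72^8≡13, 72^16≡11, 72^32≡42
50 = 32 + 16 + 2, so 72^50 ≡ 42·11·49 ≡ 44 (mod 79)
R · y^e mod p:
Squares mod 79: 22^1≡22, 22^2≡10, 22^4≡21, 22^8≡46, 22^16≡62, 22^32≡52
44 = 32 + 8 + 4, so 22^44 ≡ 52·46·21 ≡ 67 (mod 79)
65·67 = 4355 ≡ 10 (mod 79)
44 ≠ 10; the check fails.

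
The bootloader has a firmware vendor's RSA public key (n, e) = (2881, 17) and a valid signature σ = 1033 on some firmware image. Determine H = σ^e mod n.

σ^17 mod 2881 = 1721

1721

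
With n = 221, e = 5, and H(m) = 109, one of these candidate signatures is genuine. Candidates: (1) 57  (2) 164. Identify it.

1

Candidate 1: 57^2 = 3249 ≡ 155; 57^4 ≡ 155^2 = 24025 ≡ 157; 5 = 4 + 1, so 57^5 ≡ 157·57 ≡ 109 (mod 221)
  → matches H(m) = 109
Candidate 2: 164^2 = 26896 ≡ 155; 164^4 ≡ 155^2 = 24025 ≡ 157; 5 = 4 + 1, so 164^5 ≡ 157·164 ≡ 112 (mod 221)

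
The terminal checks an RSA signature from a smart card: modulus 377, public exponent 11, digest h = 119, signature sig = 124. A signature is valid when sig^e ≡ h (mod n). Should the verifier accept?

Squares mod 377: sig^1≡124, sig^2≡296, sig^4≡152, sig^8≡107
11 = 8 + 2 + 1, so sig^11 ≡ 107·296·124 ≡ 119 (mod 377)
sig^11 mod 377 = 119 matches h.

accept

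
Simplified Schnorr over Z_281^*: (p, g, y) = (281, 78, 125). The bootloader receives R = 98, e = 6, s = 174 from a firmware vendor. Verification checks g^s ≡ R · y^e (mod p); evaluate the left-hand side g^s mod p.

170

78^174 mod 281 = 170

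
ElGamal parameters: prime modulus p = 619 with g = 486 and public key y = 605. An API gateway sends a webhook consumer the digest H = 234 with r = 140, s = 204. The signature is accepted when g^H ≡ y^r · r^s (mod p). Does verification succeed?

fails

Left side g^H mod p:
486^2 = 236196 ≡ 357
486^4 ≡ 357^2 = 127449 ≡ 554
486^8 ≡ 554^2 = 306916 ≡ 511
486^16 ≡ 511^2 = 261121 ≡ 522
486^32 ≡ 522^2 = 272484 ≡ 124
486^64 ≡ 124^2 = 15376 ≡ 520
486^128 ≡ 520^2 = 270400 ≡ 516
234 = 128 + 64 + 32 + 8 + 2, so 486^234 ≡ 516·520·124·511·357 ≡ 216 (mod 619)
Right side y^r · r^s mod p:
605^2 = 366025 ≡ 196
605^4 ≡ 196^2 = 38416 ≡ 38
605^8 ≡ 38^2 = 1444 ≡ 206
605^16 ≡ 206^2 = 42436 ≡ 344
605^32 ≡ 344^2 = 118336 ≡ 107
605^64 ≡ 107^2 = 11449 ≡ 307
605^128 ≡ 307^2 = 94249 ≡ 161
140 = 128 + 8 + 4, so 605^140 ≡ 161·206·38 ≡ 24 (mod 619)
140^2 = 19600 ≡ 411
140^4 ≡ 411^2 = 168921 ≡ 553
140^8 ≡ 553^2 = 305809 ≡ 23
140^16 ≡ 23^2 = 529
140^32 ≡ 529^2 = 279841 ≡ 53
140^64 ≡ 53^2 = 2809 ≡ 333
140^128 ≡ 333^2 = 110889 ≡ 88
204 = 128 + 64 + 8 + 4, so 140^204 ≡ 88·333·23·553 ≡ 344 (mod 619)
24·344 = 8256 ≡ 209 (mod 619)
216 ≠ 209, so verification fails.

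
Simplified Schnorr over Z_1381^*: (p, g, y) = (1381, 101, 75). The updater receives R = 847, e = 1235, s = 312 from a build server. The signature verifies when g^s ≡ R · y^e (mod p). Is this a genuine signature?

forged

g^s mod p:
101^2 = 10201 ≡ 534
101^4 ≡ 534^2 = 285156 ≡ 670
101^8 ≡ 670^2 = 448900 ≡ 75
101^16 ≡ 75^2 = 5625 ≡ 101
101^32 ≡ 101^2 = 10201 ≡ 534
101^64 ≡ 534^2 = 285156 ≡ 670
101^128 ≡ 670^2 = 448900 ≡ 75
101^256 ≡ 75^2 = 5625 ≡ 101
312 = 256 + 32 + 16 + 8, so 101^312 ≡ 101·534·101·75 ≡ 534 (mod 1381)
R · y^e mod p:
75^2 = 5625 ≡ 101
75^4 ≡ 101^2 = 10201 ≡ 534
75^8 ≡ 534^2 = 285156 ≡ 670
75^16 ≡ 670^2 = 448900 ≡ 75
75^32 ≡ 75^2 = 5625 ≡ 101
75^64 ≡ 101^2 = 10201 ≡ 534
75^128 ≡ 534^2 = 285156 ≡ 670
75^256 ≡ 670^2 = 448900 ≡ 75
75^512 ≡ 75^2 = 5625 ≡ 101
75^1024 ≡ 101^2 = 10201 ≡ 534
1235 = 1024 + 128 + 64 + 16 + 2 + 1, so 75^1235 ≡ 534·670·534·75·101·75 ≡ 1 (mod 1381)
847·1 = 847 ≡ 847 (mod 1381)
534 ≠ 847; the check fails.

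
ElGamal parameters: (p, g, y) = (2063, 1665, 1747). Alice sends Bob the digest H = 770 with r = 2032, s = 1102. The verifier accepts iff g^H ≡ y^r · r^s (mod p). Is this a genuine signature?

Left side g^H mod p:
1665^2 = 2772225 ≡ 1616
1665^4 ≡ 1616^2 = 2611456 ≡ 1761
1665^8 ≡ 1761^2 = 3101121 ≡ 432
1665^16 ≡ 432^2 = 186624 ≡ 954
1665^32 ≡ 954^2 = 910116 ≡ 333
1665^64 ≡ 333^2 = 110889 ≡ 1550
1665^128 ≡ 1550^2 = 2402500 ≡ 1168
1665^256 ≡ 1168^2 = 1364224 ≡ 581
1665^512 ≡ 581^2 = 337561 ≡ 1292
770 = 512 + 256 + 2, so 1665^770 ≡ 1292·581·1616 ≡ 1380 (mod 2063)
Right side y^r · r^s mod p:
1747^2 = 3052009 ≡ 832
1747^4 ≡ 832^2 = 692224 ≡ 1119
1747^8 ≡ 1119^2 = 1252161 ≡ 1983
1747^16 ≡ 1983^2 = 3932289 ≡ 211
1747^32 ≡ 211^2 = 44521 ≡ 1198
1747^64 ≡ 1198^2 = 1435204 ≡ 1419
1747^128 ≡ 1419^2 = 2013561 ≡ 73
1747^256 ≡ 73^2 = 5329 ≡ 1203
1747^512 ≡ 1203^2 = 1447209 ≡ 1046
1747^1024 ≡ 1046^2 = 1094116 ≡ 726
2032 = 1024 + 512 + 256 + 128 + 64 + 32 + 16, so 1747^2032 ≡ 726·1046·1203·73·1419·1198·211 ≡ 259 (mod 2063)
2032^2 = 4129024 ≡ 961
2032^4 ≡ 961^2 = 923521 ≡ 1360
2032^8 ≡ 1360^2 = 1849600 ≡ 1152
2032^16 ≡ 1152^2 = 1327104 ≡ 595
2032^32 ≡ 595^2 = 354025 ≡ 1252
2032^64 ≡ 1252^2 = 1567504 ≡ 1687
2032^128 ≡ 1687^2 = 2845969 ≡ 1092
2032^256 ≡ 1092^2 = 1192464 ≡ 50
2032^512 ≡ 50^2 = 2500 ≡ 437
2032^1024 ≡ 437^2 = 190969 ≡ 1173
1102 = 1024 + 64 + 8 + 4 + 2, so 2032^1102 ≡ 1173·1687·1152·1360·961 ≡ 668 (mod 2063)
259·668 = 173012 ≡ 1783 (mod 2063)
1380 ≠ 1783, so verification fails.

forged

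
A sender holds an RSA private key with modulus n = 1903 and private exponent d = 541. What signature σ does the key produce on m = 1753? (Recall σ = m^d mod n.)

279

Squares mod 1903: m^1≡1753, m^2≡1567, m^4≡619, m^8≡658, m^16≡983, m^32≡1468, m^64≡828, m^128≡504, m^256≡917, m^512≡1666
541 = 512 + 16 + 8 + 4 + 1, so m^541 ≡ 1666·983·658·619·1753 ≡ 279 (mod 1903)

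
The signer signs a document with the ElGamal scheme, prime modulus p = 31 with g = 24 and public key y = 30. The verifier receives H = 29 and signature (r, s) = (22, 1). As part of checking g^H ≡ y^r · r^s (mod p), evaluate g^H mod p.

22

24^2 = 576 ≡ 18
24^4 ≡ 18^2 = 324 ≡ 14
24^8 ≡ 14^2 = 196 ≡ 10
24^16 ≡ 10^2 = 100 ≡ 7
29 = 16 + 8 + 4 + 1, so 24^29 ≡ 7·10·14·24 ≡ 22 (mod 31)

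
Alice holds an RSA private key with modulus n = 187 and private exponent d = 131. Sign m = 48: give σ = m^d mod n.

m^2 ≡ 48^2 = 2304 ≡ 60
m^4 ≡ 60^2 = 3600 ≡ 47
m^8 ≡ 47^2 = 2209 ≡ 152
m^16 ≡ 152^2 = 23104 ≡ 103
m^32 ≡ 103^2 = 10609 ≡ 137
m^64 ≡ 137^2 = 18769 ≡ 69
m^128 ≡ 69^2 = 4761 ≡ 86
131 = 128 + 2 + 1, so m^131 ≡ 86·60·48 ≡ 92 (mod 187)

92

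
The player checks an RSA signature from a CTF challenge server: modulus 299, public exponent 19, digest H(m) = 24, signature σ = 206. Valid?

σ^2 ≡ 206^2 = 42436 ≡ 277
σ^4 ≡ 277^2 = 76729 ≡ 185
σ^8 ≡ 185^2 = 34225 ≡ 139
σ^16 ≡ 139^2 = 19321 ≡ 185
19 = 16 + 2 + 1, so σ^19 ≡ 185·277·206 ≡ 275 (mod 299)
The recovered value 275 does not match the digest 24.

no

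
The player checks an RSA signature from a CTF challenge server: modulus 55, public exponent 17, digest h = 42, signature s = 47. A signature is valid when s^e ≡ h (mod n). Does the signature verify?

s^2 ≡ 47^2 = 2209 ≡ 9
s^4 ≡ 9^2 = 81 ≡ 26
s^8 ≡ 26^2 = 676 ≡ 16
s^16 ≡ 16^2 = 256 ≡ 36
17 = 16 + 1, so s^17 ≡ 36·47 ≡ 42 (mod 55)
s^17 mod 55 = 42 matches h.

verifies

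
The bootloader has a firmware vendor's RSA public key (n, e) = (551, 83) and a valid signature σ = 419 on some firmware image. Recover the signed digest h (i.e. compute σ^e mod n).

σ^2 ≡ 419^2 = 175561 ≡ 343
σ^4 ≡ 343^2 = 117649 ≡ 286
σ^8 ≡ 286^2 = 81796 ≡ 248
σ^16 ≡ 248^2 = 61504 ≡ 343
σ^32 ≡ 343^2 = 117649 ≡ 286
σ^64 ≡ 286^2 = 81796 ≡ 248
83 = 64 + 16 + 2 + 1, so σ^83 ≡ 248·343·343·419 ≡ 96 (mod 551)

96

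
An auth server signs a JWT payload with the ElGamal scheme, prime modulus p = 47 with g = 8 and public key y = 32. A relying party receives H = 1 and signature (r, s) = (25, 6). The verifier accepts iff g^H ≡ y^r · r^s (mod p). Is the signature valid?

valid

Left side g^H mod p:
8^1 mod 47 = 8
Right side y^r · r^s mod p:
32^2 = 1024 ≡ 37
32^4 ≡ 37^2 = 1369 ≡ 6
32^8 ≡ 6^2 = 36
32^16 ≡ 36^2 = 1296 ≡ 27
25 = 16 + 8 + 1, so 32^25 ≡ 27·36·32 ≡ 37 (mod 47)
25^2 = 625 ≡ 14
25^4 ≡ 14^2 = 196 ≡ 8
6 = 4 + 2, so 25^6 ≡ 8·14 ≡ 18 (mod 47)
37·18 = 666 ≡ 8 (mod 47)
8 ≡ 8 (mod 47), so the signature is genuine.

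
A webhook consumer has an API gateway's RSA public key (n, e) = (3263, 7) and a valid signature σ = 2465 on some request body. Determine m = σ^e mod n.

1552

Squares mod 3263: σ^1≡2465, σ^2≡519, σ^4≡1795
7 = 4 + 2 + 1, so σ^7 ≡ 1795·519·2465 ≡ 1552 (mod 3263)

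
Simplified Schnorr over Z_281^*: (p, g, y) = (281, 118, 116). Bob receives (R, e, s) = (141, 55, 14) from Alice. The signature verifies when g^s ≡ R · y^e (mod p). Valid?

yes

g^s mod p:
118^2 = 13924 ≡ 155
118^4 ≡ 155^2 = 24025 ≡ 140
118^8 ≡ 140^2 = 19600 ≡ 211
14 = 8 + 4 + 2, so 118^14 ≡ 211·140·155 ≡ 86 (mod 281)
R · y^e mod p:
116^2 = 13456 ≡ 249
116^4 ≡ 249^2 = 62001 ≡ 181
116^8 ≡ 181^2 = 32761 ≡ 165
116^16 ≡ 165^2 = 27225 ≡ 249
116^32 ≡ 249^2 = 62001 ≡ 181
55 = 32 + 16 + 4 + 2 + 1, so 116^55 ≡ 181·249·181·249·116 ≡ 172 (mod 281)
141·172 = 24252 ≡ 86 (mod 281)
86 ≡ 86 (mod 281); signature holds.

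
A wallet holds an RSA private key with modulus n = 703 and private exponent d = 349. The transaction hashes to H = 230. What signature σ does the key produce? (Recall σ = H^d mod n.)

489

H^2 ≡ 230^2 = 52900 ≡ 175
H^4 ≡ 175^2 = 30625 ≡ 396
H^8 ≡ 396^2 = 156816 ≡ 47
H^16 ≡ 47^2 = 2209 ≡ 100
H^32 ≡ 100^2 = 10000 ≡ 158
H^64 ≡ 158^2 = 24964 ≡ 359
H^128 ≡ 359^2 = 128881 ≡ 232
H^256 ≡ 232^2 = 53824 ≡ 396
349 = 256 + 64 + 16 + 8 + 4 + 1, so H^349 ≡ 396·359·100·47·396·230 ≡ 489 (mod 703)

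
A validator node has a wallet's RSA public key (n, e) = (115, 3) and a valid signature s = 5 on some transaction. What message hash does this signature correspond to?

10

s^2 ≡ 5^2 = 25
3 = 2 + 1, so s^3 ≡ 25·5 ≡ 10 (mod 115)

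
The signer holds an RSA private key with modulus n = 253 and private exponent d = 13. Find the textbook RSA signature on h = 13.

h^13 mod 253 = 8

8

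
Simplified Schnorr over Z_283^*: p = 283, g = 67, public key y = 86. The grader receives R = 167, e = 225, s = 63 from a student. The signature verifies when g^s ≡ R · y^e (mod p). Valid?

yes

g^s mod p:
Squares mod 283: 67^1≡67, 67^2≡244, 67^4≡106, 67^8≡199, 67^16≡264, 67^32≡78
63 = 32 + 16 + 8 + 4 + 2 + 1, so 67^63 ≡ 78·264·199·106·244·67 ≡ 19 (mod 283)
R · y^e mod p:
Squares mod 283: 86^1≡86, 86^2≡38, 86^4≡29, 86^8≡275, 86^16≡64, 86^32≡134, 86^64≡127, 86^128≡281
225 = 128 + 64 + 32 + 1, so 86^225 ≡ 281·127·134·86 ≡ 256 (mod 283)
167·256 = 42752 ≡ 19 (mod 283)
19 ≡ 19 (mod 283); signature holds.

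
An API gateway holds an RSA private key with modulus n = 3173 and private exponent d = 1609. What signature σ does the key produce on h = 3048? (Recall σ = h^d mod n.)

h^2 ≡ 3048^2 = 9290304 ≡ 2933
h^4 ≡ 2933^2 = 8602489 ≡ 486
h^8 ≡ 486^2 = 236196 ≡ 1394
h^16 ≡ 1394^2 = 1943236 ≡ 1360
h^32 ≡ 1360^2 = 1849600 ≡ 2914
h^64 ≡ 2914^2 = 8491396 ≡ 448
h^128 ≡ 448^2 = 200704 ≡ 805
h^256 ≡ 805^2 = 648025 ≡ 733
h^512 ≡ 733^2 = 537289 ≡ 1052
h^1024 ≡ 1052^2 = 1106704 ≡ 2500
1609 = 1024 + 512 + 64 + 8 + 1, so h^1609 ≡ 2500·1052·448·1394·3048 ≡ 2079 (mod 3173)

2079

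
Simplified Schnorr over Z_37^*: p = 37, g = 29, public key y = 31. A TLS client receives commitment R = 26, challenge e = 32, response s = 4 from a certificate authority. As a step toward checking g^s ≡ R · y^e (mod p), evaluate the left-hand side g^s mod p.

29^4 mod 37 = 26

26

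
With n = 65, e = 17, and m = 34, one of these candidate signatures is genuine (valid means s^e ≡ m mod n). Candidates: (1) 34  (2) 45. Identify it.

1

Candidate 1: 34^2 = 1156 ≡ 51; 34^4 ≡ 51^2 = 2601 ≡ 1; 34^8 ≡ 1^2 = 1; 34^16 ≡ 1^2 = 1; 17 = 16 + 1, so 34^17 ≡ 1·34 ≡ 34 (mod 65)
  → matches m = 34
Candidate 2: 45^2 = 2025 ≡ 10; 45^4 ≡ 10^2 = 100 ≡ 35; 45^8 ≡ 35^2 = 1225 ≡ 55; 45^16 ≡ 55^2 = 3025 ≡ 35; 17 = 16 + 1, so 45^17 ≡ 35·45 ≡ 15 (mod 65)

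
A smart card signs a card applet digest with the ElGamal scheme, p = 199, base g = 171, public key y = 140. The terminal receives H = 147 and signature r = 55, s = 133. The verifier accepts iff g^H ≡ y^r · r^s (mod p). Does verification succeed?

passes

Left side g^H mod p:
171^2 = 29241 ≡ 187
171^4 ≡ 187^2 = 34969 ≡ 144
171^8 ≡ 144^2 = 20736 ≡ 40
171^16 ≡ 40^2 = 1600 ≡ 8
171^32 ≡ 8^2 = 64
171^64 ≡ 64^2 = 4096 ≡ 116
171^128 ≡ 116^2 = 13456 ≡ 123
147 = 128 + 16 + 2 + 1, so 171^147 ≡ 123·8·187·171 ≡ 85 (mod 199)
Right side y^r · r^s mod p:
140^2 = 19600 ≡ 98
140^4 ≡ 98^2 = 9604 ≡ 52
140^8 ≡ 52^2 = 2704 ≡ 117
140^16 ≡ 117^2 = 13689 ≡ 157
140^32 ≡ 157^2 = 24649 ≡ 172
55 = 32 + 16 + 4 + 2 + 1, so 140^55 ≡ 172·157·52·98·140 ≡ 92 (mod 199)
55^2 = 3025 ≡ 40
55^4 ≡ 40^2 = 1600 ≡ 8
55^8 ≡ 8^2 = 64
55^16 ≡ 64^2 = 4096 ≡ 116
55^32 ≡ 116^2 = 13456 ≡ 123
55^64 ≡ 123^2 = 15129 ≡ 5
55^128 ≡ 5^2 = 25
133 = 128 + 4 + 1, so 55^133 ≡ 25·8·55 ≡ 55 (mod 199)
92·55 = 5060 ≡ 85 (mod 199)
85 ≡ 85 (mod 199), so the signature is genuine.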